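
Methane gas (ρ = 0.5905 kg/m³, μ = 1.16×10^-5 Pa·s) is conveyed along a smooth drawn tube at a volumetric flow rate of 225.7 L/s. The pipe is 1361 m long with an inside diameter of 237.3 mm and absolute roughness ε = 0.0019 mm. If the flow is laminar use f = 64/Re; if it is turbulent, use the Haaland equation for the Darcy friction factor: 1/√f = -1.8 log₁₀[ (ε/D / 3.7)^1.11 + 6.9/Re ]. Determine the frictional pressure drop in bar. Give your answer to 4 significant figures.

Q = 225.7 L/s = 225.7/1000 = 0.2257 m³/s.
Cross-sectional area A = πD²/4 = π(0.2373)²/4 = 0.04423 m²; mean velocity V = Q/A = 0.2257/0.04423 = 5.103 m/s.
Reynolds number Re = ρVD/μ = 0.5905 · 5.103 · 0.2373 / 1.16e-05 = 6.165e+04.
Re > 4000 → turbulent. Relative roughness ε/D = 1.9e-06/0.2373 = 8.01e-06. Haaland: 1/√f = -1.8 log₁₀[(8.01e-06/3.7)^1.11 + 6.9/6.165e+04] = -1.8 log₁₀[5.15e-07 + 0.000112] = 7.108, so f = 0.01979.
Darcy-Weisbach: ΔP = f(L/D)(ρV²/2) = 0.01979·(1361/0.2373)·(0.5905·5.103²/2) = 0.01979·5735·7.689 = 872.8 Pa.
ΔP = 872.8 Pa = 0.008728 bar.

ΔP ≈ 0.008728 bar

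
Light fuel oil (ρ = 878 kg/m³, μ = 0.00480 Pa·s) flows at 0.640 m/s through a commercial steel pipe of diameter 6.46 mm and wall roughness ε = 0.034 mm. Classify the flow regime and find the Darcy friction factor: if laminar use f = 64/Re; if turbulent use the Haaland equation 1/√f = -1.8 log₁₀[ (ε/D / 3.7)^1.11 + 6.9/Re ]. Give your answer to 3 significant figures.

f ≈ 0.0846

Re = ρVD/μ = 878·0.64·0.00646/0.0048 = 756.3.
Re < 2300 → laminar, so f = 64/Re = 0.08463 (roughness is irrelevant in laminar flow).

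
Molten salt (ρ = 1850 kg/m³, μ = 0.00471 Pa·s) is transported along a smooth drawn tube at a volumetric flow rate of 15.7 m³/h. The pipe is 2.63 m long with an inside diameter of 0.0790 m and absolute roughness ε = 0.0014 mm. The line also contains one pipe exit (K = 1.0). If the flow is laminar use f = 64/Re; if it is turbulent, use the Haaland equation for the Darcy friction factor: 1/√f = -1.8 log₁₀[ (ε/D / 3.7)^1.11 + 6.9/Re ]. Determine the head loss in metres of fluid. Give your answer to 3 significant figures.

Q = 15.7 m³/h = 15.7/3600 = 0.004361 m³/s.
Cross-sectional area A = πD²/4 = π(0.079)²/4 = 0.004902 m²; mean velocity V = Q/A = 0.004361/0.004902 = 0.8897 m/s.
Reynolds number Re = ρVD/μ = 1850 · 0.8897 · 0.079 / 0.00471 = 2.761e+04.
Re > 4000 → turbulent. Relative roughness ε/D = 1.4e-06/0.079 = 1.77e-05. Haaland: 1/√f = -1.8 log₁₀[(1.77e-05/3.7)^1.11 + 6.9/2.761e+04] = -1.8 log₁₀[1.24e-06 + 0.00025] = 6.48, so f = 0.02381.
Total minor-loss coefficient ΣK = 1·1 = 1.
ΔP = [f·L/D + ΣK]·(ρV²/2) = [0.02381·2.63/0.079 + 1]·(1850·0.8897²/2) = [0.7928 + 1]·732.2 = 1313 Pa.
Head loss h_f = ΔP/(ρg) = 1313/(1850·9.81) = 0.0723 m.

h_f ≈ 0.0723 m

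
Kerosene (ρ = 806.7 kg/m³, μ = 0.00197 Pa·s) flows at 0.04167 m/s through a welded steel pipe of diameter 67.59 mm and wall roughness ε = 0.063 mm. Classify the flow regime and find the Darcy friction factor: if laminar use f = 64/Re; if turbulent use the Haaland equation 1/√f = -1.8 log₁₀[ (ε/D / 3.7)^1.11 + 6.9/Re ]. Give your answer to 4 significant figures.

f ≈ 0.05549

Re = ρVD/μ = 806.7·0.04167·0.06759/0.00197 = 1153.
Re < 2300 → laminar, so f = 64/Re = 0.05549 (roughness is irrelevant in laminar flow).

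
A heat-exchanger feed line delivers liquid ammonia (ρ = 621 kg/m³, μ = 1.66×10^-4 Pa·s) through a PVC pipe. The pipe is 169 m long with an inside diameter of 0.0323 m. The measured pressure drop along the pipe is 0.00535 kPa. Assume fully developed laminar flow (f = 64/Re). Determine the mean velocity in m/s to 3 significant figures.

V ≈ 0.00622 m/s

For laminar flow, f = 64/Re with Re = ρVD/μ, so Darcy-Weisbach reduces to ΔP = 32μLV/D². Solving for V: V = ΔP·D²/(32μL) = 5.35·(0.0323)²/(32·0.000166·169) = 0.006217 m/s.
Check: Re = ρVD/μ = 621·0.006217·0.0323/0.000166 = 751.3 < 2300, so the laminar assumption holds.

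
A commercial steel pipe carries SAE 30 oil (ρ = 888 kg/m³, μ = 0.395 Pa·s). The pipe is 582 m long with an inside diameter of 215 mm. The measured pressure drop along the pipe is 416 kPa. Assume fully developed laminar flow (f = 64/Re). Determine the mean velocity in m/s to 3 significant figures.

V ≈ 2.61 m/s

For laminar flow, f = 64/Re with Re = ρVD/μ, so Darcy-Weisbach reduces to ΔP = 32μLV/D². Solving for V: V = ΔP·D²/(32μL) = 4.16e+05·(0.215)²/(32·0.395·582) = 2.614 m/s.
Check: Re = ρVD/μ = 888·2.614·0.215/0.395 = 1263 < 2300, so the laminar assumption holds.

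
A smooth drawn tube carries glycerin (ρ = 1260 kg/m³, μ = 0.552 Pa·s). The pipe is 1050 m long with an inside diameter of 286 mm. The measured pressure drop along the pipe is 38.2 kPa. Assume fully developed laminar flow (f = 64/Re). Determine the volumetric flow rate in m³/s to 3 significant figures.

For laminar flow, f = 64/Re with Re = ρVD/μ, so Darcy-Weisbach reduces to ΔP = 32μLV/D². Solving for V: V = ΔP·D²/(32μL) = 3.82e+04·(0.286)²/(32·0.552·1050) = 0.1685 m/s.
Check: Re = ρVD/μ = 1260·0.1685·0.286/0.552 = 110 < 2300, so the laminar assumption holds.
Q = V·A = 0.1685·(π/4·0.286²) = 0.01082 m³/s = 0.0108 m³/s.

Q ≈ 0.0108 m³/s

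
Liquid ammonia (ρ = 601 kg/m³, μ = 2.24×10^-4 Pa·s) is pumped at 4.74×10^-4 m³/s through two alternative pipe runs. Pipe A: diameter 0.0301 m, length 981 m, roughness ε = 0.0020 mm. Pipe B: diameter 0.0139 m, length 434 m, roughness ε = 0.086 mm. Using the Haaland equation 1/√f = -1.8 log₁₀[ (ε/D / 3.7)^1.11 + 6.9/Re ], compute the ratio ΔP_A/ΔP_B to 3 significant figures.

ΔP_A/ΔP_B ≈ 0.0295

Pipe A: V = Q/A = 0.000474/0.0007116 = 0.6661 m/s; Re = 5.38e+04; ε/D = 6.64e-05; Haaland → f = 0.02057; ΔP_A = f(L/D)(ρV²/2) = 8.937e+04 Pa.
Pipe B: V = Q/A = 0.000474/0.0001517 = 3.124 m/s; Re = 1.165e+05; ε/D = 0.00619; Haaland → f = 0.03313; ΔP_B = f(L/D)(ρV²/2) = 3.033e+06 Pa.
ΔP_A/ΔP_B = 8.937e+04/3.033e+06 = 0.0295.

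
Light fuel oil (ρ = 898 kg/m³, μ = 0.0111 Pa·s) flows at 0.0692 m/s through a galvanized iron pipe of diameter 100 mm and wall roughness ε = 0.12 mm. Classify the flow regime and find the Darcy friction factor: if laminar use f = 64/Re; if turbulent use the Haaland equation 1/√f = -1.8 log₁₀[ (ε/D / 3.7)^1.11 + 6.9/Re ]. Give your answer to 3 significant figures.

f ≈ 0.114

Re = ρVD/μ = 898·0.0692·0.1/0.0111 = 559.8.
Re < 2300 → laminar, so f = 64/Re = 0.1143 (roughness is irrelevant in laminar flow).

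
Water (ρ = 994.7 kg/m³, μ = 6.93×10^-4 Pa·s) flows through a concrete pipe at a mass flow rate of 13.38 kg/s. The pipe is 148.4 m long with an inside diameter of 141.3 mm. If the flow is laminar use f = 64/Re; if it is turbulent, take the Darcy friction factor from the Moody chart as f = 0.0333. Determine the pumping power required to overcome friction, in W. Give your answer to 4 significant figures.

P ≈ 172.2 W

A = πD²/4 = π(0.1413)²/4 = 0.01568 m²; mean velocity V = ṁ/(ρA) = 13.38/(994.7 · 0.01568) = 0.8578 m/s.
Reynolds number Re = ρVD/μ = 994.7 · 0.8578 · 0.1413 / 0.000693 = 1.74e+05.
Re > 4000 → turbulent; use the Moody-chart value f = 0.0333.
Darcy-Weisbach: ΔP = f(L/D)(ρV²/2) = 0.0333·(148.4/0.1413)·(994.7·0.8578²/2) = 0.0333·1050·366 = 1.28e+04 Pa.
Q = ṁ/ρ = 13.38/994.7 = 0.01345 m³/s.
Pumping power P = QΔP = 0.01345·1.28e+04 = 172.16 W = 172.2 W.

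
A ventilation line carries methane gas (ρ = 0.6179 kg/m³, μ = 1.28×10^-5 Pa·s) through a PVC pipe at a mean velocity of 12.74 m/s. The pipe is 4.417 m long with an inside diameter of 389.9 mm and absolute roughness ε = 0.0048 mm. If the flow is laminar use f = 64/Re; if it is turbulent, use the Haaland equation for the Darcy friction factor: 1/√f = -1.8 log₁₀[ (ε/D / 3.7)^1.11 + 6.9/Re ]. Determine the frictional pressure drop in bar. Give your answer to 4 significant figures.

Reynolds number Re = ρVD/μ = 0.6179 · 12.74 · 0.3899 / 1.28e-05 = 2.398e+05.
Re > 4000 → turbulent. Relative roughness ε/D = 4.8e-06/0.3899 = 1.23e-05. Haaland: 1/√f = -1.8 log₁₀[(1.23e-05/3.7)^1.11 + 6.9/2.398e+05] = -1.8 log₁₀[8.31e-07 + 2.88e-05] = 8.152, so f = 0.01505.
Darcy-Weisbach: ΔP = f(L/D)(ρV²/2) = 0.01505·(4.417/0.3899)·(0.6179·12.74²/2) = 0.01505·11.33·50.14 = 8.549 Pa.
ΔP = 8.549 Pa = 8.549×10^-5 bar.

ΔP ≈ 8.549×10^-5 bar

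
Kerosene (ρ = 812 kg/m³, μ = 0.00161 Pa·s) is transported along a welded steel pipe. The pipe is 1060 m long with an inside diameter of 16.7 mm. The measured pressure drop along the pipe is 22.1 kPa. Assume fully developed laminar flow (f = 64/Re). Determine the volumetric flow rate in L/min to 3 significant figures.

Q ≈ 1.48 L/min

For laminar flow, f = 64/Re with Re = ρVD/μ, so Darcy-Weisbach reduces to ΔP = 32μLV/D². Solving for V: V = ΔP·D²/(32μL) = 2.21e+04·(0.0167)²/(32·0.00161·1060) = 0.1129 m/s.
Check: Re = ρVD/μ = 812·0.1129·0.0167/0.00161 = 950.6 < 2300, so the laminar assumption holds.
Q = V·A = 0.1129·(π/4·0.0167²) = 2.472e-05 m³/s = 1.48 L/min.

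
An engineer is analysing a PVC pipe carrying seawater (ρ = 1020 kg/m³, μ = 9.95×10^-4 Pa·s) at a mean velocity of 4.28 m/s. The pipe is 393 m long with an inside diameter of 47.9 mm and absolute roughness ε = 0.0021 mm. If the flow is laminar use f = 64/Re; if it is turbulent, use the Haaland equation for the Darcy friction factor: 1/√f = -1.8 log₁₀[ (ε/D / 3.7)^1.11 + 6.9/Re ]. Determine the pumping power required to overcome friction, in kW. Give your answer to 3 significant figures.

P ≈ 9.25 kW

Reynolds number Re = ρVD/μ = 1020 · 4.28 · 0.0479 / 0.000995 = 2.102e+05.
Re > 4000 → turbulent. Relative roughness ε/D = 2.1e-06/0.0479 = 4.38e-05. Haaland: 1/√f = -1.8 log₁₀[(4.38e-05/3.7)^1.11 + 6.9/2.102e+05] = -1.8 log₁₀[3.4e-06 + 3.28e-05] = 7.994, so f = 0.01565.
Darcy-Weisbach: ΔP = f(L/D)(ρV²/2) = 0.01565·(393/0.0479)·(1020·4.28²/2) = 0.01565·8205·9342 = 1.2e+06 Pa.
Q = V·A = 4.28·0.001802 = 0.007713 m³/s.
Pumping power P = QΔP = 0.007713·1.2e+06 = 9252 W = 9.25 kW.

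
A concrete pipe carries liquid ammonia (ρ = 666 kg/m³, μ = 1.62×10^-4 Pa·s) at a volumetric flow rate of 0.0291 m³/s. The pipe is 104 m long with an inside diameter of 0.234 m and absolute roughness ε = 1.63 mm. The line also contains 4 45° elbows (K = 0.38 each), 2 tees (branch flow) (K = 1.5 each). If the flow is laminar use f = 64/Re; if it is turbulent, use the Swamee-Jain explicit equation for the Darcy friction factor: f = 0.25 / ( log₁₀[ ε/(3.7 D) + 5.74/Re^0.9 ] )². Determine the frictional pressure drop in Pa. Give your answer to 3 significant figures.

ΔP ≈ 2980 Pa

Cross-sectional area A = πD²/4 = π(0.234)²/4 = 0.04301 m²; mean velocity V = Q/A = 0.0291/0.04301 = 0.6767 m/s.
Reynolds number Re = ρVD/μ = 666 · 0.6767 · 0.234 / 0.000162 = 6.509e+05.
Re > 4000 → turbulent. Relative roughness ε/D = 0.00163/0.234 = 0.00697. Swamee-Jain: f = 0.25/(log₁₀[0.00697/3.7 + 5.74/6.509e+05^0.9])² = 0.25/(log₁₀[0.00188 + 3.36e-05])² = 0.25/(-2.718)² = 0.03385.
Total minor-loss coefficient ΣK = 4·0.38 + 2·1.5 = 4.52.
ΔP = [f·L/D + ΣK]·(ρV²/2) = [0.03385·104/0.234 + 4.52]·(666·0.6767²/2) = [15.05 + 4.52]·152.5 = 2983 Pa.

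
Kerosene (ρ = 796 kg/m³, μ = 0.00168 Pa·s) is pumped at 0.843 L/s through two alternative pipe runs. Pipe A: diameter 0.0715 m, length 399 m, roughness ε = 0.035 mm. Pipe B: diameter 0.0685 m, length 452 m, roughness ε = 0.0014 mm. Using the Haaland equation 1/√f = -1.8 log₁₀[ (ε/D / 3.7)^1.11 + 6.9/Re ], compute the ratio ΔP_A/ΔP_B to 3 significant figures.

ΔP_A/ΔP_B ≈ 0.731

Pipe A: V = Q/A = 0.000843/0.004015 = 0.21 m/s; Re = 7113; ε/D = 0.00049; Haaland → f = 0.03449; ΔP_A = f(L/D)(ρV²/2) = 3376 Pa.
Pipe B: V = Q/A = 0.000843/0.003685 = 0.2287 m/s; Re = 7424; ε/D = 2.04e-05; Haaland → f = 0.03359; ΔP_B = f(L/D)(ρV²/2) = 4616 Pa.
ΔP_A/ΔP_B = 3376/4616 = 0.731.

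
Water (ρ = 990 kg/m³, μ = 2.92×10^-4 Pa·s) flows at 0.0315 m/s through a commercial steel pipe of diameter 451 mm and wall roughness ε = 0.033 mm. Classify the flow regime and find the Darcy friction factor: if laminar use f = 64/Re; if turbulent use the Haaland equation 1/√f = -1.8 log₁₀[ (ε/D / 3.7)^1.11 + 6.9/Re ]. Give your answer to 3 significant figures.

Re = ρVD/μ = 990·0.0315·0.451/0.000292 = 4.817e+04.
Re > 4000 → turbulent. ε/D = 3.3e-05/0.451 = 7.32e-05; Haaland: 1/√f = -1.8 log₁₀[6.01e-06 + 0.000143] = 6.887, so f = 0.02108.

f ≈ 0.0211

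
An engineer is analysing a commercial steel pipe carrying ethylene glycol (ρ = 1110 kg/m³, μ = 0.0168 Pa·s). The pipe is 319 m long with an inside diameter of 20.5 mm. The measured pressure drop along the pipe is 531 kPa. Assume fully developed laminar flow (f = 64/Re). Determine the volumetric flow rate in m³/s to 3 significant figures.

Q ≈ 4.29×10^-4 m³/s

For laminar flow, f = 64/Re with Re = ρVD/μ, so Darcy-Weisbach reduces to ΔP = 32μLV/D². Solving for V: V = ΔP·D²/(32μL) = 5.31e+05·(0.0205)²/(32·0.0168·319) = 1.301 m/s.
Check: Re = ρVD/μ = 1110·1.301·0.0205/0.0168 = 1762 < 2300, so the laminar assumption holds.
Q = V·A = 1.301·(π/4·0.0205²) = 0.0004295 m³/s = 4.29×10^-4 m³/s.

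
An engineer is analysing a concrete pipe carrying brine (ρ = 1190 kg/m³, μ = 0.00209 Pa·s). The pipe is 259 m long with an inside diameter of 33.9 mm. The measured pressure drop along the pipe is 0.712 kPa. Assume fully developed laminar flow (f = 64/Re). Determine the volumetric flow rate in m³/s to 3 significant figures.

Q ≈ 4.26×10^-5 m³/s

For laminar flow, f = 64/Re with Re = ρVD/μ, so Darcy-Weisbach reduces to ΔP = 32μLV/D². Solving for V: V = ΔP·D²/(32μL) = 712·(0.0339)²/(32·0.00209·259) = 0.04724 m/s.
Check: Re = ρVD/μ = 1190·0.04724·0.0339/0.00209 = 911.8 < 2300, so the laminar assumption holds.
Q = V·A = 0.04724·(π/4·0.0339²) = 4.264e-05 m³/s = 4.26×10^-5 m³/s.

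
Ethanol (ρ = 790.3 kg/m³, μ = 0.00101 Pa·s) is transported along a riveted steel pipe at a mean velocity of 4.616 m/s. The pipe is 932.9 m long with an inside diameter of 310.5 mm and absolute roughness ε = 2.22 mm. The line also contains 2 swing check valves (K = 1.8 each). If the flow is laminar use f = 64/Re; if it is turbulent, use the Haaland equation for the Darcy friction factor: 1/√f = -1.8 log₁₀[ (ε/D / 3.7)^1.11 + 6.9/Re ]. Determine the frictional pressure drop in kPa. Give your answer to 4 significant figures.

Reynolds number Re = ρVD/μ = 790.3 · 4.616 · 0.3105 / 0.00101 = 1.121e+06.
Re > 4000 → turbulent. Relative roughness ε/D = 0.00222/0.3105 = 0.00715. Haaland: 1/√f = -1.8 log₁₀[(0.00715/3.7)^1.11 + 6.9/1.121e+06] = -1.8 log₁₀[0.000972 + 6.15e-06] = 5.417, so f = 0.03407.
Total minor-loss coefficient ΣK = 2·1.8 = 3.6.
ΔP = [f·L/D + ΣK]·(ρV²/2) = [0.03407·932.9/0.3105 + 3.6]·(790.3·4.616²/2) = [102.4 + 3.6]·8420 = 8.922e+05 Pa.
ΔP = 8.922e+05 Pa = 892.2 kPa.

ΔP ≈ 892.2 kPa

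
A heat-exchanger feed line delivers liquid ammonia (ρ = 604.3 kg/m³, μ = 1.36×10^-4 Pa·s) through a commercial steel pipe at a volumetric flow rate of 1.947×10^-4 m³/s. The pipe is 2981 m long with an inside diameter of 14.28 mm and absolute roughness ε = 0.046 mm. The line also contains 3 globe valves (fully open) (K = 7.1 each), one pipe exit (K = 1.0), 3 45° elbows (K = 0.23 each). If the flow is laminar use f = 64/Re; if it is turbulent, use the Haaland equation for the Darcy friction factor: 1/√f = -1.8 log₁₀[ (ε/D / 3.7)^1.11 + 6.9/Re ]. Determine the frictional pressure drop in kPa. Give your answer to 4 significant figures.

ΔP ≈ 2637 kPa

Cross-sectional area A = πD²/4 = π(0.01428)²/4 = 0.0001602 m²; mean velocity V = Q/A = 0.0001947/0.0001602 = 1.216 m/s.
Reynolds number Re = ρVD/μ = 604.3 · 1.216 · 0.01428 / 0.000136 = 7.714e+04.
Re > 4000 → turbulent. Relative roughness ε/D = 4.6e-05/0.01428 = 0.00322. Haaland: 1/√f = -1.8 log₁₀[(0.00322/3.7)^1.11 + 6.9/7.714e+04] = -1.8 log₁₀[0.000401 + 8.95e-05] = 5.957, so f = 0.02818.
Total minor-loss coefficient ΣK = 3·7.1 + 1·1 + 3·0.23 = 23.
ΔP = [f·L/D + ΣK]·(ρV²/2) = [0.02818·2981/0.01428 + 23]·(604.3·1.216²/2) = [5883 + 23]·446.5 = 2.637e+06 Pa.
ΔP = 2.637e+06 Pa = 2637 kPa.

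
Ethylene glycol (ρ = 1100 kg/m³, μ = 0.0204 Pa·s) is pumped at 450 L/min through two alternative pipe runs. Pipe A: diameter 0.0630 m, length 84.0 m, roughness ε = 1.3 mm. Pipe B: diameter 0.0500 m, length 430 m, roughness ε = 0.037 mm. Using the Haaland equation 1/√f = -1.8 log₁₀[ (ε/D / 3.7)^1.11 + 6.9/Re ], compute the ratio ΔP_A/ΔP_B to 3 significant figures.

ΔP_A/ΔP_B ≈ 0.104

Pipe A: V = Q/A = 0.0075/0.003117 = 2.406 m/s; Re = 8173; ε/D = 0.0206; Haaland → f = 0.05365; ΔP_A = f(L/D)(ρV²/2) = 2.278e+05 Pa.
Pipe B: V = Q/A = 0.0075/0.001963 = 3.82 m/s; Re = 1.03e+04; ε/D = 0.00074; Haaland → f = 0.03159; ΔP_B = f(L/D)(ρV²/2) = 2.18e+06 Pa.
ΔP_A/ΔP_B = 2.278e+05/2.18e+06 = 0.104.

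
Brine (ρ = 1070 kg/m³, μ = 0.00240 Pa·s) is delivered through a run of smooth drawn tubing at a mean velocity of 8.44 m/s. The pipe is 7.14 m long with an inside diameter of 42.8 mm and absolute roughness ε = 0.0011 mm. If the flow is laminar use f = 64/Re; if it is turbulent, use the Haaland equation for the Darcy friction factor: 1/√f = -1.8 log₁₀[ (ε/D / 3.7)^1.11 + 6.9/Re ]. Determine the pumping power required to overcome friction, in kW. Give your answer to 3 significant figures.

Reynolds number Re = ρVD/μ = 1070 · 8.44 · 0.0428 / 0.0024 = 1.61e+05.
Re > 4000 → turbulent. Relative roughness ε/D = 1.1e-06/0.0428 = 2.57e-05. Haaland: 1/√f = -1.8 log₁₀[(2.57e-05/3.7)^1.11 + 6.9/1.61e+05] = -1.8 log₁₀[1.88e-06 + 4.28e-05] = 7.829, so f = 0.01631.
Darcy-Weisbach: ΔP = f(L/D)(ρV²/2) = 0.01631·(7.14/0.0428)·(1070·8.44²/2) = 0.01631·166.8·3.811e+04 = 1.037e+05 Pa.
Q = V·A = 8.44·0.001439 = 0.01214 m³/s.
Pumping power P = QΔP = 0.01214·1.037e+05 = 1260 W = 1.26 kW.

P ≈ 1.26 kW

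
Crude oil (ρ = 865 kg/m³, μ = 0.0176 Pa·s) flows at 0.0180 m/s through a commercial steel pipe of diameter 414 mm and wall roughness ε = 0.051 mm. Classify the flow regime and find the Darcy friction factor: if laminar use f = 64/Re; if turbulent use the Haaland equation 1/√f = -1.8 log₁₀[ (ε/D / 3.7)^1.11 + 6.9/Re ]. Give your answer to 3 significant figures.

f ≈ 0.175

Re = ρVD/μ = 865·0.018·0.414/0.0176 = 366.2.
Re < 2300 → laminar, so f = 64/Re = 0.1747 (roughness is irrelevant in laminar flow).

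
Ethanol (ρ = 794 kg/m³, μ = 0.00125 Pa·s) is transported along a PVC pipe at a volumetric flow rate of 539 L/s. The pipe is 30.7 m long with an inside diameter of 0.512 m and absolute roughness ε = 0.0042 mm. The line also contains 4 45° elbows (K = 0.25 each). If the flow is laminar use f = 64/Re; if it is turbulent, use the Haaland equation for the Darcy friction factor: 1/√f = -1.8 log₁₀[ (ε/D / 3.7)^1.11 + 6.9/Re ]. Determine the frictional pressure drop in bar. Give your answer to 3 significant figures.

ΔP ≈ 0.0468 bar

Q = 539 L/s = 539/1000 = 0.539 m³/s.
Cross-sectional area A = πD²/4 = π(0.512)²/4 = 0.2059 m²; mean velocity V = Q/A = 0.539/0.2059 = 2.618 m/s.
Reynolds number Re = ρVD/μ = 794 · 2.618 · 0.512 / 0.00125 = 8.514e+05.
Re > 4000 → turbulent. Relative roughness ε/D = 4.2e-06/0.512 = 8.2e-06. Haaland: 1/√f = -1.8 log₁₀[(8.2e-06/3.7)^1.11 + 6.9/8.514e+05] = -1.8 log₁₀[5.29e-07 + 8.1e-06] = 9.115, so f = 0.01204.
Total minor-loss coefficient ΣK = 4·0.25 = 1.
ΔP = [f·L/D + ΣK]·(ρV²/2) = [0.01204·30.7/0.512 + 1]·(794·2.618²/2) = [0.7217 + 1]·2721 = 4685 Pa.
ΔP = 4685 Pa = 0.0468 bar.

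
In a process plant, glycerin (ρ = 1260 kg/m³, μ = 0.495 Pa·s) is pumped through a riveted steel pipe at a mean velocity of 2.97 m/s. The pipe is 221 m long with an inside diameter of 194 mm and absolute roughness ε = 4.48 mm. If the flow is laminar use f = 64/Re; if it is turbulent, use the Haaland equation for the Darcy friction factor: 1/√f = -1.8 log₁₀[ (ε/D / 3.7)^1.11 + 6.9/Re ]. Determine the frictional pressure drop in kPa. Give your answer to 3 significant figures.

Reynolds number Re = ρVD/μ = 1260 · 2.97 · 0.194 / 0.495 = 1467.
Re < 2300 → laminar flow, so f = 64/Re = 64/1467 = 0.04364 (the turbulent correlation is not needed).
Darcy-Weisbach: ΔP = f(L/D)(ρV²/2) = 0.04364·(221/0.194)·(1260·2.97²/2) = 0.04364·1139·5557 = 2.762e+05 Pa.
ΔP = 2.762e+05 Pa = 276 kPa.

ΔP ≈ 276 kPa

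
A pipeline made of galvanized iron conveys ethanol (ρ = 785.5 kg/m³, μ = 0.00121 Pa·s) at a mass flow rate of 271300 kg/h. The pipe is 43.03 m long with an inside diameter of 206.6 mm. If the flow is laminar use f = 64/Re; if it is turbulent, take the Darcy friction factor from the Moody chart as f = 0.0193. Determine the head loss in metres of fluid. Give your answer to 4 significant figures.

h_f ≈ 1.678 m

ṁ = 271300 kg/h = 271300/3600 = 75.36 kg/s.
A = πD²/4 = π(0.2066)²/4 = 0.03352 m²; mean velocity V = ṁ/(ρA) = 75.36/(785.5 · 0.03352) = 2.862 m/s.
Reynolds number Re = ρVD/μ = 785.5 · 2.862 · 0.2066 / 0.00121 = 3.838e+05.
Re > 4000 → turbulent; use the Moody-chart value f = 0.0193.
Darcy-Weisbach: ΔP = f(L/D)(ρV²/2) = 0.0193·(43.03/0.2066)·(785.5·2.862²/2) = 0.0193·208.3·3217 = 1.293e+04 Pa.
Head loss h_f = ΔP/(ρg) = 1.293e+04/(785.5·9.81) = 1.678 m.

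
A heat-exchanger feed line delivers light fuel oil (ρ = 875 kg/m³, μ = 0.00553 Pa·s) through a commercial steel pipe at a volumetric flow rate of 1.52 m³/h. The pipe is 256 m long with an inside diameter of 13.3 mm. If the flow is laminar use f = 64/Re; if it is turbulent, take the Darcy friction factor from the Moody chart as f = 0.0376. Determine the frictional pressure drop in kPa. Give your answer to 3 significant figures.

Q = 1.52 m³/h = 1.52/3600 = 0.0004222 m³/s.
Cross-sectional area A = πD²/4 = π(0.0133)²/4 = 0.0001389 m²; mean velocity V = Q/A = 0.0004222/0.0001389 = 3.039 m/s.
Reynolds number Re = ρVD/μ = 875 · 3.039 · 0.0133 / 0.00553 = 6396.
Re > 4000 → turbulent; use the Moody-chart value f = 0.0376.
Darcy-Weisbach: ΔP = f(L/D)(ρV²/2) = 0.0376·(256/0.0133)·(875·3.039²/2) = 0.0376·1.925e+04·4041 = 2.924e+06 Pa.
ΔP = 2.924e+06 Pa = 2920 kPa.

ΔP ≈ 2920 kPa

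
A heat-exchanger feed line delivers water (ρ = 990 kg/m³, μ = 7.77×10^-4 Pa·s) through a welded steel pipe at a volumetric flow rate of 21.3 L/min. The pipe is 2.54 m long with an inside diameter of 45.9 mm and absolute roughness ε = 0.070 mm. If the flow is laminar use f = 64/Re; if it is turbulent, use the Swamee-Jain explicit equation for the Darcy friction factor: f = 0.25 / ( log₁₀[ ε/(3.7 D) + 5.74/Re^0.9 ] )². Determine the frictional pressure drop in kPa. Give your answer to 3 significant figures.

Q = 21.3 L/min = 21.3/60000 = 0.000355 m³/s.
Cross-sectional area A = πD²/4 = π(0.0459)²/4 = 0.001655 m²; mean velocity V = Q/A = 0.000355/0.001655 = 0.2145 m/s.
Reynolds number Re = ρVD/μ = 990 · 0.2145 · 0.0459 / 0.000777 = 1.255e+04.
Re > 4000 → turbulent. Relative roughness ε/D = 7e-05/0.0459 = 0.00153. Swamee-Jain: f = 0.25/(log₁₀[0.00153/3.7 + 5.74/1.255e+04^0.9])² = 0.25/(log₁₀[0.000412 + 0.00118])² = 0.25/(-2.799)² = 0.03191.
Darcy-Weisbach: ΔP = f(L/D)(ρV²/2) = 0.03191·(2.54/0.0459)·(990·0.2145²/2) = 0.03191·55.34·22.78 = 40.23 Pa.
ΔP = 40.23 Pa = 0.0402 kPa.

ΔP ≈ 0.0402 kPa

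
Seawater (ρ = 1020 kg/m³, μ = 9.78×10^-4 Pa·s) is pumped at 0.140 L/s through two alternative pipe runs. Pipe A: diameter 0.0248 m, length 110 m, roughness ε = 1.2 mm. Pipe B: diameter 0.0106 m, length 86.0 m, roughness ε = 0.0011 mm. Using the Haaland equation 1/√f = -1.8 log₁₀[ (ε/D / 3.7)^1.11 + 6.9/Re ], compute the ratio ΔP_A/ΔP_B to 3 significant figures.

Pipe A: V = Q/A = 0.00014/0.0004831 = 0.2898 m/s; Re = 7496; ε/D = 0.0484; Haaland → f = 0.07387; ΔP_A = f(L/D)(ρV²/2) = 1.404e+04 Pa.
Pipe B: V = Q/A = 0.00014/8.825e-05 = 1.586 m/s; Re = 1.754e+04; ε/D = 0.000104; Haaland → f = 0.02677; ΔP_B = f(L/D)(ρV²/2) = 2.788e+05 Pa.
ΔP_A/ΔP_B = 1.404e+04/2.788e+05 = 0.0504.

ΔP_A/ΔP_B ≈ 0.0504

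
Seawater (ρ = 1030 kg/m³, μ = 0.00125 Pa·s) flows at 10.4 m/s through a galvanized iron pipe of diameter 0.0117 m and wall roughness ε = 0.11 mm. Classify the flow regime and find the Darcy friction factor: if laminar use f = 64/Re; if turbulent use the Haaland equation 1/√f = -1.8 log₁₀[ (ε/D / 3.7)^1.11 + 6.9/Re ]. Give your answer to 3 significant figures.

Re = ρVD/μ = 1030·10.4·0.0117/0.00125 = 1.003e+05.
Re > 4000 → turbulent. ε/D = 0.00011/0.0117 = 0.0094; Haaland: 1/√f = -1.8 log₁₀[0.00132 + 6.88e-05] = 5.145, so f = 0.03778.

f ≈ 0.0378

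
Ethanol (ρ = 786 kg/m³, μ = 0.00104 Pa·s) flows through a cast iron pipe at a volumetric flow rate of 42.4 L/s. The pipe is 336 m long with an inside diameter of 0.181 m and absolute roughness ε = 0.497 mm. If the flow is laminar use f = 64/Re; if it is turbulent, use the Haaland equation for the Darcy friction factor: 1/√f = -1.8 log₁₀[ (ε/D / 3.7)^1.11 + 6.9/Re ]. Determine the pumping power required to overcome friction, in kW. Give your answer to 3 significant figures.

P ≈ 2.20 kW

Q = 42.4 L/s = 42.4/1000 = 0.0424 m³/s.
Cross-sectional area A = πD²/4 = π(0.181)²/4 = 0.02573 m²; mean velocity V = Q/A = 0.0424/0.02573 = 1.648 m/s.
Reynolds number Re = ρVD/μ = 786 · 1.648 · 0.181 / 0.00104 = 2.254e+05.
Re > 4000 → turbulent. Relative roughness ε/D = 0.000497/0.181 = 0.00275. Haaland: 1/√f = -1.8 log₁₀[(0.00275/3.7)^1.11 + 6.9/2.254e+05] = -1.8 log₁₀[0.000336 + 3.06e-05] = 6.185, so f = 0.02614.
Darcy-Weisbach: ΔP = f(L/D)(ρV²/2) = 0.02614·(336/0.181)·(786·1.648²/2) = 0.02614·1856·1067 = 5.179e+04 Pa.
Pumping power P = QΔP = 0.0424·5.179e+04 = 2196 W = 2.20 kW.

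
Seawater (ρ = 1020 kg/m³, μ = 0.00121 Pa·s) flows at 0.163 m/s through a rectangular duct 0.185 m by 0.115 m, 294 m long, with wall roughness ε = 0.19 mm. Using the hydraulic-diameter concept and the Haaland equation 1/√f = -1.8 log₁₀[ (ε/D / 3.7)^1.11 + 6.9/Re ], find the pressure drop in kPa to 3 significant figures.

Hydraulic diameter D_h = 4A/P = 4·(0.185·0.115)/(2·(0.185+0.115)) = 0.0851/0.6 = 0.1418 m.
Re = ρVD_h/μ = 1020·0.163·0.1418/0.00121 = 1.949e+04.
ε/D_h = 0.00019/0.1418 = 0.00134; Haaland gives 1/√f = -1.8 log₁₀[0.000151+0.000354] = 5.933, so f = 0.02841.
ΔP = f(L/D_h)(ρV²/2) = 0.02841·294/0.1418·13.55 = 797.8 Pa.
ΔP = 0.798 kPa.

ΔP ≈ 0.798 kPa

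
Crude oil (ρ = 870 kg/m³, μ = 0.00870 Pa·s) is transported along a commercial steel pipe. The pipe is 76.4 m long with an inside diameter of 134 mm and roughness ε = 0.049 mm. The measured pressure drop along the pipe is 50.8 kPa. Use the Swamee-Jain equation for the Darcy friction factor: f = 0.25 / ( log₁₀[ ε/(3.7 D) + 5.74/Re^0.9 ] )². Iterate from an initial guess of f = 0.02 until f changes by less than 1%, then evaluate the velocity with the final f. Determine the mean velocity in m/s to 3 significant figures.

Rearranging Darcy-Weisbach: V = √(2·ΔP·D/(f·L·ρ)). With ε/D = 4.9e-05/0.134 = 0.000366, iterate starting from f = 0.02:
  f = 0.02 → V = √(2·5.08e+04·0.134/(0.02·76.4·870)) = 3.2 m/s; Re = ρVD/μ = 4.288e+04; f → 0.02279
  f = 0.02279 → V = 2.998 m/s; Re = 4.017e+04; f → 0.02308
  f = 0.02308 → V = 2.979 m/s; Re = 3.992e+04; f → 0.02311
Converged (Δf/f < 1%). With the final f = 0.02311: V = √(2·5.08e+04·0.134/(0.02311·76.4·870)) = 2.977 m/s.

V ≈ 2.98 m/s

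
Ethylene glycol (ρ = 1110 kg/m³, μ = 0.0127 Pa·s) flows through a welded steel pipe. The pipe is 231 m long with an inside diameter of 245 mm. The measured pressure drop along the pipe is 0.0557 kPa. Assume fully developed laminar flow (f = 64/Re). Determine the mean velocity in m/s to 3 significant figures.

For laminar flow, f = 64/Re with Re = ρVD/μ, so Darcy-Weisbach reduces to ΔP = 32μLV/D². Solving for V: V = ΔP·D²/(32μL) = 55.7·(0.245)²/(32·0.0127·231) = 0.03561 m/s.
Check: Re = ρVD/μ = 1110·0.03561·0.245/0.0127 = 762.6 < 2300, so the laminar assumption holds.

V ≈ 0.0356 m/s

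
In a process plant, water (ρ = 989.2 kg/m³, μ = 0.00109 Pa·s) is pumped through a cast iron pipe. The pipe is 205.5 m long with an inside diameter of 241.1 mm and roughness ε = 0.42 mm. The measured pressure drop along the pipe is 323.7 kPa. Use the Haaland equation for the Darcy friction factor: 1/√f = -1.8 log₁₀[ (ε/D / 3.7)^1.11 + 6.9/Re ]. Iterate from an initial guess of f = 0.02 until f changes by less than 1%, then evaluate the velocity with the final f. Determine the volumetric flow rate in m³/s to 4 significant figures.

Rearranging Darcy-Weisbach: V = √(2·ΔP·D/(f·L·ρ)). With ε/D = 0.00042/0.2411 = 0.00174, iterate starting from f = 0.02:
  f = 0.02 → V = √(2·3.237e+05·0.2411/(0.02·205.5·989.2)) = 6.196 m/s; Re = ρVD/μ = 1.356e+06; f → 0.02276
  f = 0.02276 → V = 5.808 m/s; Re = 1.271e+06; f → 0.02277
Converged (Δf/f < 1%). With the final f = 0.02277: V = √(2·3.237e+05·0.2411/(0.02277·205.5·989.2)) = 5.807 m/s.
Q = V·A = 5.807·(π/4·0.2411²) = 0.2651 m³/s = 0.2651 m³/s.

Q ≈ 0.2651 m³/s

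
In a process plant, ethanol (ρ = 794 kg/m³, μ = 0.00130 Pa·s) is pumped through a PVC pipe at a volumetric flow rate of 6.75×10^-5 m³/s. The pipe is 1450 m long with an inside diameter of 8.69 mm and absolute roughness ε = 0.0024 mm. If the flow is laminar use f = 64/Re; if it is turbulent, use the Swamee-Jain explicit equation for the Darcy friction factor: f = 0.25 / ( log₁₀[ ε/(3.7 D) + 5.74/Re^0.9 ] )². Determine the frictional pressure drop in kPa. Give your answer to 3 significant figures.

ΔP ≈ 3100 kPa

Cross-sectional area A = πD²/4 = π(0.00869)²/4 = 5.931e-05 m²; mean velocity V = Q/A = 6.75e-05/5.931e-05 = 1.138 m/s.
Reynolds number Re = ρVD/μ = 794 · 1.138 · 0.00869 / 0.0013 = 6040.
Re > 4000 → turbulent. Relative roughness ε/D = 2.4e-06/0.00869 = 0.000276. Swamee-Jain: f = 0.25/(log₁₀[0.000276/3.7 + 5.74/6040^0.9])² = 0.25/(log₁₀[7.46e-05 + 0.00227])² = 0.25/(-2.63)² = 0.03614.
Darcy-Weisbach: ΔP = f(L/D)(ρV²/2) = 0.03614·(1450/0.00869)·(794·1.138²/2) = 0.03614·1.669e+05·514.2 = 3.101e+06 Pa.
ΔP = 3.101e+06 Pa = 3100 kPa.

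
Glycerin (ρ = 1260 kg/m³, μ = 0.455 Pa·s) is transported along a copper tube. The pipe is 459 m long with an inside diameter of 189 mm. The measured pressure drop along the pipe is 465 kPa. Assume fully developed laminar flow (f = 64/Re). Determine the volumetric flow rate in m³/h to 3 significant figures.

For laminar flow, f = 64/Re with Re = ρVD/μ, so Darcy-Weisbach reduces to ΔP = 32μLV/D². Solving for V: V = ΔP·D²/(32μL) = 4.65e+05·(0.189)²/(32·0.455·459) = 2.485 m/s.
Check: Re = ρVD/μ = 1260·2.485·0.189/0.455 = 1301 < 2300, so the laminar assumption holds.
Q = V·A = 2.485·(π/4·0.189²) = 0.06973 m³/s = 251 m³/h.

Q ≈ 251 m³/h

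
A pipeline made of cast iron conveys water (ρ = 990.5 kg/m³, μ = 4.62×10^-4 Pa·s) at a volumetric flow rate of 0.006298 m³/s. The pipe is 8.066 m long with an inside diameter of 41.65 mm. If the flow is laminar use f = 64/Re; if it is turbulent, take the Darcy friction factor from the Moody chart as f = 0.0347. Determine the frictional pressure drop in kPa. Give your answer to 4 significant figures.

ΔP ≈ 71.12 kPa

Cross-sectional area A = πD²/4 = π(0.04165)²/4 = 0.001362 m²; mean velocity V = Q/A = 0.006298/0.001362 = 4.623 m/s.
Reynolds number Re = ρVD/μ = 990.5 · 4.623 · 0.04165 / 0.000462 = 4.128e+05.
Re > 4000 → turbulent; use the Moody-chart value f = 0.0347.
Darcy-Weisbach: ΔP = f(L/D)(ρV²/2) = 0.0347·(8.066/0.04165)·(990.5·4.623²/2) = 0.0347·193.7·1.058e+04 = 7.112e+04 Pa.
ΔP = 7.112e+04 Pa = 71.12 kPa.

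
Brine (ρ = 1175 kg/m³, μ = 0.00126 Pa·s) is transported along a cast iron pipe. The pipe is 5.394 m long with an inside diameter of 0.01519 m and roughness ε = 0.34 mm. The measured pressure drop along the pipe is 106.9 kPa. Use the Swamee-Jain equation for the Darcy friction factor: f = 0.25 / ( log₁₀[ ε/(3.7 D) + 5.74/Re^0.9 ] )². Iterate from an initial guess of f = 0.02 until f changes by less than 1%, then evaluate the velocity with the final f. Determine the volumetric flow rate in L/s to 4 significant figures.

Q ≈ 0.5687 L/s

Rearranging Darcy-Weisbach: V = √(2·ΔP·D/(f·L·ρ)). With ε/D = 0.00034/0.01519 = 0.0224, iterate starting from f = 0.02:
  f = 0.02 → V = √(2·1.069e+05·0.01519/(0.02·5.394·1175)) = 5.062 m/s; Re = ρVD/μ = 7.17e+04; f → 0.0516
  f = 0.0516 → V = 3.151 m/s; Re = 4.464e+04; f → 0.05202
Converged (Δf/f < 1%). With the final f = 0.05202: V = √(2·1.069e+05·0.01519/(0.05202·5.394·1175)) = 3.138 m/s.
Q = V·A = 3.138·(π/4·0.01519²) = 0.0005687 m³/s = 0.5687 L/s.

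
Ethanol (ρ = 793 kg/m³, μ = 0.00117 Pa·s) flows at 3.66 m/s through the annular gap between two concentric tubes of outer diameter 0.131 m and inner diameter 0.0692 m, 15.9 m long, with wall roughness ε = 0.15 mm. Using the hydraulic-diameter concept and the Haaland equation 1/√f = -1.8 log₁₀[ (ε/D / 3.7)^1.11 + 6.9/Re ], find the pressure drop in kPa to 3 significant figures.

Hydraulic diameter D_h = 4A/P = D_o - D_i = 0.131 - 0.0692 = 0.0618 m.
Re = ρVD_h/μ = 793·3.66·0.0618/0.00117 = 1.533e+05.
ε/D_h = 0.00015/0.0618 = 0.00243; Haaland gives 1/√f = -1.8 log₁₀[0.000293+4.5e-05] = 6.248, so f = 0.02562.
ΔP = f(L/D_h)(ρV²/2) = 0.02562·15.9/0.0618·5311 = 3.5e+04 Pa.
ΔP = 35.0 kPa.

ΔP ≈ 35.0 kPa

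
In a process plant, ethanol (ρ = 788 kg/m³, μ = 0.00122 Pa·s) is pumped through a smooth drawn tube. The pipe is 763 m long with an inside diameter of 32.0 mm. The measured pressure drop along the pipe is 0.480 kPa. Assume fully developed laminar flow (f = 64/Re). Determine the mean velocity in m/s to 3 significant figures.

For laminar flow, f = 64/Re with Re = ρVD/μ, so Darcy-Weisbach reduces to ΔP = 32μLV/D². Solving for V: V = ΔP·D²/(32μL) = 480·(0.032)²/(32·0.00122·763) = 0.0165 m/s.
Check: Re = ρVD/μ = 788·0.0165·0.032/0.00122 = 341.1 < 2300, so the laminar assumption holds.

V ≈ 0.0165 m/s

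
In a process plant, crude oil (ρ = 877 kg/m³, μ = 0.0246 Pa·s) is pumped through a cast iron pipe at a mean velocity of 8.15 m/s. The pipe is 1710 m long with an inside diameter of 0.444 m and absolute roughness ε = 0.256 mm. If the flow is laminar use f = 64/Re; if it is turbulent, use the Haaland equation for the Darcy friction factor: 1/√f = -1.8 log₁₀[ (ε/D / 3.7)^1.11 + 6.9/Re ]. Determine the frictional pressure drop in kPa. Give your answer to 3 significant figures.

Reynolds number Re = ρVD/μ = 877 · 8.15 · 0.444 / 0.0246 = 1.29e+05.
Re > 4000 → turbulent. Relative roughness ε/D = 0.000256/0.444 = 0.000577. Haaland: 1/√f = -1.8 log₁₀[(0.000577/3.7)^1.11 + 6.9/1.29e+05] = -1.8 log₁₀[5.94e-05 + 5.35e-05] = 7.105, so f = 0.01981.
Darcy-Weisbach: ΔP = f(L/D)(ρV²/2) = 0.01981·(1710/0.444)·(877·8.15²/2) = 0.01981·3851·2.913e+04 = 2.222e+06 Pa.
ΔP = 2.222e+06 Pa = 2220 kPa.

ΔP ≈ 2220 kPa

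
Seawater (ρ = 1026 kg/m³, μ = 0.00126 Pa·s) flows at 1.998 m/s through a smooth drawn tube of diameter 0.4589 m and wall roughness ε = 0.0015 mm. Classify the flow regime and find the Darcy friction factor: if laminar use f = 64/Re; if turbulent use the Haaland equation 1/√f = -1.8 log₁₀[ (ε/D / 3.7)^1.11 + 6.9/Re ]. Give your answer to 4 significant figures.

f ≈ 0.01222

Re = ρVD/μ = 1026·1.998·0.4589/0.00126 = 7.466e+05.
Re > 4000 → turbulent. ε/D = 1.5e-06/0.4589 = 3.27e-06; Haaland: 1/√f = -1.8 log₁₀[1.91e-07 + 9.24e-06] = 9.046, so f = 0.01222.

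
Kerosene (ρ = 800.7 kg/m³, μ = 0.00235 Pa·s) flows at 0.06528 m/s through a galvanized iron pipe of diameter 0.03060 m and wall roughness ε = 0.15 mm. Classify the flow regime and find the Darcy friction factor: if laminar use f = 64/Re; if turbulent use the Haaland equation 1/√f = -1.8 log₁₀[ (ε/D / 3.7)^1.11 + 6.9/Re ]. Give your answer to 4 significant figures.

Re = ρVD/μ = 800.7·0.06528·0.0306/0.00235 = 680.6.
Re < 2300 → laminar, so f = 64/Re = 0.09403 (roughness is irrelevant in laminar flow).

f ≈ 0.09403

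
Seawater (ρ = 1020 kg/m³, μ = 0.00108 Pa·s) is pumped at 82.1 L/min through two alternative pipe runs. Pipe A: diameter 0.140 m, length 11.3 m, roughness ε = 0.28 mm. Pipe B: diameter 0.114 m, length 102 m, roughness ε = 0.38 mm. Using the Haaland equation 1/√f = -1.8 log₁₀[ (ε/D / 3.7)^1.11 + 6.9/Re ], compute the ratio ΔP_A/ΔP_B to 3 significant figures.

Pipe A: V = Q/A = 0.001368/0.01539 = 0.08889 m/s; Re = 1.175e+04; ε/D = 0.002; Haaland → f = 0.03244; ΔP_A = f(L/D)(ρV²/2) = 10.55 Pa.
Pipe B: V = Q/A = 0.001368/0.01021 = 0.1341 m/s; Re = 1.443e+04; ε/D = 0.00333; Haaland → f = 0.03321; ΔP_B = f(L/D)(ρV²/2) = 272.4 Pa.
ΔP_A/ΔP_B = 10.55/272.4 = 0.0387.

ΔP_A/ΔP_B ≈ 0.0387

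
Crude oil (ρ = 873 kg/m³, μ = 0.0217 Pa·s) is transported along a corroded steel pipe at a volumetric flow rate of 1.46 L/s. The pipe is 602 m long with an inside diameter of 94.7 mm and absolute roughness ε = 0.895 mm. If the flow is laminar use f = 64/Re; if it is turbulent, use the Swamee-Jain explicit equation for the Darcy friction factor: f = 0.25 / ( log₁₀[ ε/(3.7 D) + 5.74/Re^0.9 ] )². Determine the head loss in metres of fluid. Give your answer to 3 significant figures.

h_f ≈ 1.13 m

Q = 1.46 L/s = 1.46/1000 = 0.00146 m³/s.
Cross-sectional area A = πD²/4 = π(0.0947)²/4 = 0.007044 m²; mean velocity V = Q/A = 0.00146/0.007044 = 0.2073 m/s.
Reynolds number Re = ρVD/μ = 873 · 0.2073 · 0.0947 / 0.0217 = 789.7.
Re < 2300 → laminar flow, so f = 64/Re = 64/789.7 = 0.08104 (the turbulent correlation is not needed).
Darcy-Weisbach: ΔP = f(L/D)(ρV²/2) = 0.08104·(602/0.0947)·(873·0.2073²/2) = 0.08104·6357·18.75 = 9662 Pa.
Head loss h_f = ΔP/(ρg) = 9662/(873·9.81) = 1.13 m.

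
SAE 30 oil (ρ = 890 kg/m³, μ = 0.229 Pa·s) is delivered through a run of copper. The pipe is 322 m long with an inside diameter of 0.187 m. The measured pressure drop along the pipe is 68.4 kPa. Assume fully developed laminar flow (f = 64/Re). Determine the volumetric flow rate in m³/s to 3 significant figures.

For laminar flow, f = 64/Re with Re = ρVD/μ, so Darcy-Weisbach reduces to ΔP = 32μLV/D². Solving for V: V = ΔP·D²/(32μL) = 6.84e+04·(0.187)²/(32·0.229·322) = 1.014 m/s.
Check: Re = ρVD/μ = 890·1.014·0.187/0.229 = 736.7 < 2300, so the laminar assumption holds.
Q = V·A = 1.014·(π/4·0.187²) = 0.02784 m³/s = 0.0278 m³/s.

Q ≈ 0.0278 m³/s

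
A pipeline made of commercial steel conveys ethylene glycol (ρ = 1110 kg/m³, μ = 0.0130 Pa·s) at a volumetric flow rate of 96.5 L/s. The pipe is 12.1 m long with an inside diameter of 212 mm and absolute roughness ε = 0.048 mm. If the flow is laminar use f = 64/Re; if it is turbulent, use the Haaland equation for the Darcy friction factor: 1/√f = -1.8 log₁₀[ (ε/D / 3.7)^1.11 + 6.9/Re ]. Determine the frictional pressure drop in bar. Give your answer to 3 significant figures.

ΔP ≈ 0.0507 bar

Q = 96.5 L/s = 96.5/1000 = 0.0965 m³/s.
Cross-sectional area A = πD²/4 = π(0.212)²/4 = 0.0353 m²; mean velocity V = Q/A = 0.0965/0.0353 = 2.734 m/s.
Reynolds number Re = ρVD/μ = 1110 · 2.734 · 0.212 / 0.013 = 4.949e+04.
Re > 4000 → turbulent. Relative roughness ε/D = 4.8e-05/0.212 = 0.000226. Haaland: 1/√f = -1.8 log₁₀[(0.000226/3.7)^1.11 + 6.9/4.949e+04] = -1.8 log₁₀[2.1e-05 + 0.000139] = 6.83, so f = 0.02144.
Darcy-Weisbach: ΔP = f(L/D)(ρV²/2) = 0.02144·(12.1/0.212)·(1110·2.734²/2) = 0.02144·57.08·4148 = 5075 Pa.
ΔP = 5075 Pa = 0.0507 bar.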